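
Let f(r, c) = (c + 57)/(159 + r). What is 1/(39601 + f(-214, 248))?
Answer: 11/435550 ≈ 2.5255e-5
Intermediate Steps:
f(r, c) = (57 + c)/(159 + r)
1/(39601 + f(-214, 248)) = 1/(39601 + (57 + 248)/(159 - 214)) = 1/(39601 + 305/(-55)) = 1/(39601 - 1/55*305) = 1/(39601 - 61/11) = 1/(435550/11) = 11/435550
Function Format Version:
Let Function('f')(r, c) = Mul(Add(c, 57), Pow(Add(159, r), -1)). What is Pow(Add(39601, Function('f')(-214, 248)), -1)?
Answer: Rational(11, 435550) ≈ 2.5255e-5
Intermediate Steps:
Function('f')(r, c) = Mul(Pow(Add(159, r), -1), Add(57, c)) (Function('f')(r, c) = Mul(Add(57, c), Pow(Add(159, r), -1)) = Mul(Pow(Add(159, r), -1), Add(57, c)))
Pow(Add(39601, Function('f')(-214, 248)), -1) = Pow(Add(39601, Mul(Pow(Add(159, -214), -1), Add(57, 248))), -1) = Pow(Add(39601, Mul(Pow(-55, -1), 305)), -1) = Pow(Add(39601, Mul(Rational(-1, 55), 305)), -1) = Pow(Add(39601, Rational(-61, 11)), -1) = Pow(Rational(435550, 11), -1) = Rational(11, 435550)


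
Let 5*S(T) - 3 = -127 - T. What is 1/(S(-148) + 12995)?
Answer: 5/64999 ≈ 7.6924e-5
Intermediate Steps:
S(T) = -124/5 - T/5 (S(T) = ⅗ + (-127 - T)/5 = ⅗ + (-127/5 - T/5) = -124/5 - T/5)
1/(S(-148) + 12995) = 1/((-124/5 - ⅕*(-148)) + 12995) = 1/((-124/5 + 148/5) + 12995) = 1/(24/5 + 12995) = 1/(64999/5) = 5/64999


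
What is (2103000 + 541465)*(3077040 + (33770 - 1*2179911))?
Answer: 2461729824035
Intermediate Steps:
(2103000 + 541465)*(3077040 + (33770 - 1*2179911)) = 2644465*(3077040 + (33770 - 2179911)) = 2644465*(3077040 - 2146141) = 2644465*930899 = 2461729824035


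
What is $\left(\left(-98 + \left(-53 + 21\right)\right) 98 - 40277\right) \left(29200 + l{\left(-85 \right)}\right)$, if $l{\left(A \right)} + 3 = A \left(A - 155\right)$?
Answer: $-2629484149$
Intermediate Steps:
$l{\left(A \right)} = -3 + A \left(-155 + A\right)$ ($l{\left(A \right)} = -3 + A \left(A - 155\right) = -3 + A \left(-155 + A\right)$)
$\left(\left(-98 + \left(-53 + 21\right)\right) 98 - 40277\right) \left(29200 + l{\left(-85 \right)}\right) = \left(\left(-98 + \left(-53 + 21\right)\right) 98 - 40277\right) \left(29200 - \left(-13172 - 7225\right)\right) = \left(\left(-98 - 32\right) 98 - 40277\right) \left(29200 + \left(-3 + 7225 + 13175\right)\right) = \left(\left(-130\right) 98 - 40277\right) \left(29200 + 20397\right) = \left(-12740 - 40277\right) 49597 = \left(-53017\right) 49597 = -2629484149$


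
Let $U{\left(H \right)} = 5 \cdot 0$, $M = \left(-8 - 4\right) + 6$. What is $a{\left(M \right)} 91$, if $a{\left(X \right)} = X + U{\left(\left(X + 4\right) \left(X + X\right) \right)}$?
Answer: $-546$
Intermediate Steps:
$M = -6$ ($M = -12 + 6 = -6$)
$U{\left(H \right)} = 0$
$a{\left(X \right)} = X$ ($a{\left(X \right)} = X + 0 = X$)
$a{\left(M \right)} 91 = \left(-6\right) 91 = -546$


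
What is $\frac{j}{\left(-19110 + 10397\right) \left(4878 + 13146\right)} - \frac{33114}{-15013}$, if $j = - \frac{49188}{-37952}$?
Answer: $\frac{16446896403450641}{7456582008482176} \approx 2.2057$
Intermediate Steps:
$j = \frac{12297}{9488}$ ($j = \left(-49188\right) \left(- \frac{1}{37952}\right) = \frac{12297}{9488} \approx 1.2961$)
$\frac{j}{\left(-19110 + 10397\right) \left(4878 + 13146\right)} - \frac{33114}{-15013} = \frac{12297}{9488 \left(-19110 + 10397\right) \left(4878 + 13146\right)} - \frac{33114}{-15013} = \frac{12297}{9488 \left(\left(-8713\right) 18024\right)} - - \frac{33114}{15013} = \frac{12297}{9488 \left(-157043112\right)} + \frac{33114}{15013} = \frac{12297}{9488} \left(- \frac{1}{157043112}\right) + \frac{33114}{15013} = - \frac{4099}{496675015552} + \frac{33114}{15013} = \frac{16446896403450641}{7456582008482176}$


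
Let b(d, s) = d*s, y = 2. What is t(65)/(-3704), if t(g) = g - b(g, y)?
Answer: 65/3704 ≈ 0.017549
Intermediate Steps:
t(g) = -g (t(g) = g - g*2 = g - 2*g = -g)
t(65)/(-3704) = -1*65/(-3704) = -65*(-1/3704) = 65/3704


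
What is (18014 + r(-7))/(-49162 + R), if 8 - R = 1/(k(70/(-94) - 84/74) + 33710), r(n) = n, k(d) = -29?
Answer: -606493767/1655555875 ≈ -0.36634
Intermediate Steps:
R = 269447/33681 (R = 8 - 1/(-29 + 33710) = 8 - 1/33681 = 269447/33681 ≈ 8.0000)
(18014 + r(-7))/(-49162 + R) = (18014 - 7)/(-49162 + 269447/33681) = 18007/(-1655555875/33681) = 18007*(-33681/1655555875) = -606493767/1655555875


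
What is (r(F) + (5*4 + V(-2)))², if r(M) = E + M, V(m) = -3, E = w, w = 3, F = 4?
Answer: 576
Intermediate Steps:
E = 3
r(M) = 3 + M
(r(F) + (5*4 + V(-2)))² = ((3 + 4) + (5*4 - 3))² = (7 + (20 - 3))² = (7 + 17)² = 24² = 576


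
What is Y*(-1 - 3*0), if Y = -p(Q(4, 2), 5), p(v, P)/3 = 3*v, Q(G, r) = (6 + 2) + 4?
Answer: 108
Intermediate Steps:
Q(G, r) = 12 (Q(G, r) = 8 + 4 = 12)
p(v, P) = 9*v (p(v, P) = 3*(3*v) = 9*v)
Y = -108 (Y = -9*12 = -1*108 = -108)
Y*(-1 - 3*0) = -108*(-1 - 3*0) = -108*(-1 + 0) = -108*(-1) = 108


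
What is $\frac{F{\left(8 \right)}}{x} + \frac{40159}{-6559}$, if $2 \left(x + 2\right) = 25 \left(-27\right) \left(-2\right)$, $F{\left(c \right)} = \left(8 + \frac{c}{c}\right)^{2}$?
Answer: $- \frac{3785104}{630601} \approx -6.0024$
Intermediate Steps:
$F{\left(c \right)} = 81$ ($F{\left(c \right)} = \left(8 + 1\right)^{2} = 9^{2} = 81$)
$x = 673$ ($x = -2 + \frac{25 \left(-27\right) \left(-2\right)}{2} = -2 + \frac{\left(-675\right) \left(-2\right)}{2} = -2 + \frac{1}{2} \cdot 1350 = -2 + 675 = 673$)
$\frac{F{\left(8 \right)}}{x} + \frac{40159}{-6559} = \frac{81}{673} + \frac{40159}{-6559} = 81 \cdot \frac{1}{673} + 40159 \left(- \frac{1}{6559}\right) = \frac{81}{673} - \frac{5737}{937} = - \frac{3785104}{630601}$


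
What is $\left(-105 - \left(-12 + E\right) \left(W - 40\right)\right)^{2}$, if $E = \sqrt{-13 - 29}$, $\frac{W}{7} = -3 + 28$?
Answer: $1529775 - 409050 i \sqrt{42} \approx 1.5298 \cdot 10^{6} - 2.6509 \cdot 10^{6} i$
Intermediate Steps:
$W = 175$ ($W = 7 \left(-3 + 28\right) = 7 \cdot 25 = 175$)
$E = i \sqrt{42}$ ($E = \sqrt{-42} = i \sqrt{42} \approx 6.4807 i$)
$\left(-105 - \left(-12 + E\right) \left(W - 40\right)\right)^{2} = \left(-105 - \left(-12 + i \sqrt{42}\right) \left(175 - 40\right)\right)^{2} = \left(-105 - \left(-12 + i \sqrt{42}\right) 135\right)^{2} = \left(-105 - \left(-1620 + 135 i \sqrt{42}\right)\right)^{2} = \left(-105 + \left(1620 - 135 i \sqrt{42}\right)\right)^{2} = \left(1515 - 135 i \sqrt{42}\right)^{2}$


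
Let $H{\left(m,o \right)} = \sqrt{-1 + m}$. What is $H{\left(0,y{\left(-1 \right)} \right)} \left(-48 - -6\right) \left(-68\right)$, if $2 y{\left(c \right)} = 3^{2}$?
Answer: $2856 i \approx 2856.0 i$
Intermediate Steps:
$y{\left(c \right)} = \frac{9}{2}$ ($y{\left(c \right)} = \frac{3^{2}}{2} = \frac{1}{2} \cdot 9 = \frac{9}{2}$)
$H{\left(0,y{\left(-1 \right)} \right)} \left(-48 - -6\right) \left(-68\right) = \sqrt{-1 + 0} \left(-48 - -6\right) \left(-68\right) = \sqrt{-1} \left(-48 + 6\right) \left(-68\right) = i \left(-42\right) \left(-68\right) = - 42 i \left(-68\right) = 2856 i$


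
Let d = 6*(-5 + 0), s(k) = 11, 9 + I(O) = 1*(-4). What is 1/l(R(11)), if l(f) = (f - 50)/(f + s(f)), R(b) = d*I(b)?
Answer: 401/340 ≈ 1.1794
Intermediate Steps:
I(O) = -13 (I(O) = -9 + 1*(-4) = -9 - 4 = -13)
d = -30 (d = 6*(-5) = -30)
R(b) = 390 (R(b) = -30*(-13) = 390)
l(f) = (-50 + f)/(11 + f) (l(f) = (f - 50)/(f + 11) = (-50 + f)/(11 + f))
1/l(R(11)) = 1/((-50 + 390)/(11 + 390)) = 1/(340/401) = 401/340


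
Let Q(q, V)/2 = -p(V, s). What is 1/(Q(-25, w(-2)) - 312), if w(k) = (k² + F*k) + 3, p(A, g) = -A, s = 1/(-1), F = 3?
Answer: -1/310 ≈ -0.0032258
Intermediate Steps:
s = -1 (s = 1*(-1) = -1)
w(k) = 3 + k² + 3*k (w(k) = (k² + 3*k) + 3 = 3 + k² + 3*k)
Q(q, V) = 2*V (Q(q, V) = 2*(-(-1)*V) = 2*V)
1/(Q(-25, w(-2)) - 312) = 1/(2*(3 + (-2)² + 3*(-2)) - 312) = 1/(2*(3 + 4 - 6) - 312) = 1/(2*1 - 312) = 1/(2 - 312) = 1/(-310) = -1/310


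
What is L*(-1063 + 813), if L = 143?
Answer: -35750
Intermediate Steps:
L*(-1063 + 813) = 143*(-1063 + 813) = 143*(-250) = -35750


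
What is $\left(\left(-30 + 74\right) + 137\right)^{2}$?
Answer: $32761$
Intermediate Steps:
$\left(\left(-30 + 74\right) + 137\right)^{2} = \left(44 + 137\right)^{2} = 181^{2} = 32761$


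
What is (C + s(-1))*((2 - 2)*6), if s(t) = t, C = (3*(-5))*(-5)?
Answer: 0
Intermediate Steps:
C = 75 (C = -15*(-5) = 75)
(C + s(-1))*((2 - 2)*6) = (75 - 1)*((2 - 2)*6) = 74*(0*6) = 74*0 = 0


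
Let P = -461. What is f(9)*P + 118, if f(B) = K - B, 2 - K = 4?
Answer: 5189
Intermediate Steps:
K = -2 (K = 2 - 1*4 = 2 - 4 = -2)
f(B) = -2 - B
f(9)*P + 118 = (-2 - 1*9)*(-461) + 118 = (-2 - 9)*(-461) + 118 = -11*(-461) + 118 = 5071 + 118 = 5189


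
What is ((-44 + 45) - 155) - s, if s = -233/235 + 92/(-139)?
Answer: -4976403/32665 ≈ -152.35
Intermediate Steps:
s = -54007/32665 (s = -233*1/235 + 92*(-1/139) = -233/235 - 92/139 = -54007/32665 ≈ -1.6534)
((-44 + 45) - 155) - s = ((-44 + 45) - 155) - 1*(-54007/32665) = (1 - 155) + 54007/32665 = -154 + 54007/32665 = -4976403/32665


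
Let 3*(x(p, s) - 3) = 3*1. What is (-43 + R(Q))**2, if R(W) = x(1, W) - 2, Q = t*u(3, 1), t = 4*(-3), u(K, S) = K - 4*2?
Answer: 1681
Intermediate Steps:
u(K, S) = -8 + K (u(K, S) = K - 8 = -8 + K)
x(p, s) = 4 (x(p, s) = 3 + (3*1)/3 = 3 + (1/3)*3 = 3 + 1 = 4)
t = -12
Q = 60 (Q = -12*(-8 + 3) = -12*(-5) = 60)
R(W) = 2 (R(W) = 4 - 2 = 2)
(-43 + R(Q))**2 = (-43 + 2)**2 = (-41)**2 = 1681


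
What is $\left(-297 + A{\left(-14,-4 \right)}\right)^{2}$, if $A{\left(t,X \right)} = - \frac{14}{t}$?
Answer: $87616$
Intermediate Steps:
$\left(-297 + A{\left(-14,-4 \right)}\right)^{2} = \left(-297 - \frac{14}{-14}\right)^{2} = \left(-297 - -1\right)^{2} = \left(-297 + 1\right)^{2} = \left(-296\right)^{2} = 87616$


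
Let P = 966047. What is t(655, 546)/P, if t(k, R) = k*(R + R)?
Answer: 715260/966047 ≈ 0.74040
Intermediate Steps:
t(k, R) = 2*R*k (t(k, R) = k*(2*R) = 2*R*k)
t(655, 546)/P = (2*546*655)/966047 = 715260*(1/966047) = 715260/966047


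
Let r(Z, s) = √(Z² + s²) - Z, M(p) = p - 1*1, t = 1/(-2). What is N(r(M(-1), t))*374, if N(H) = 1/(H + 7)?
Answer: 13464/307 - 748*√17/307 ≈ 33.811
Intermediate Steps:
t = -½ ≈ -0.50000
M(p) = -1 + p (M(p) = p - 1 = -1 + p)
N(H) = 1/(7 + H)
N(r(M(-1), t))*374 = 374/(7 + (√((-1 - 1)² + (-½)²) - (-1 - 1))) = 374/(7 + (√((-2)² + ¼) - 1*(-2))) = 374/(7 + (√(4 + ¼) + 2)) = 374/(7 + (√(17/4) + 2)) = 374/(7 + (√17/2 + 2)) = 374/(7 + (2 + √17/2)) = 374/(9 + √17/2)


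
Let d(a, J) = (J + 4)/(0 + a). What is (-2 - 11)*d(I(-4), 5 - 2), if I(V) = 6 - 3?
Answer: -91/3 ≈ -30.333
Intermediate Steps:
I(V) = 3
d(a, J) = (4 + J)/a
(-2 - 11)*d(I(-4), 5 - 2) = (-2 - 11)*((4 + (5 - 2))/3) = -13*(4 + 3)/3 = -13*7/3 = -91/3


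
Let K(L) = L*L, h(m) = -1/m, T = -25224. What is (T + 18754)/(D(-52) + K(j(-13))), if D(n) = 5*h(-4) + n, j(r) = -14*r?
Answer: -25880/132293 ≈ -0.19563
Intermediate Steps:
K(L) = L²
D(n) = 5/4 + n (D(n) = 5*(-1/(-4)) + n = 5*(-1*(-¼)) + n = 5*(¼) + n = 5/4 + n)
(T + 18754)/(D(-52) + K(j(-13))) = (-25224 + 18754)/((5/4 - 52) + (-14*(-13))²) = -6470/(-203/4 + 182²) = -6470/(-203/4 + 33124) = -6470/132293/4 = -6470*4/132293 = -25880/132293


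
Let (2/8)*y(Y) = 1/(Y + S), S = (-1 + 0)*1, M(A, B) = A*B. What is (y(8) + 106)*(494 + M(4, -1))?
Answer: 52220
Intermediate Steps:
S = -1 (S = -1*1 = -1)
y(Y) = 4/(-1 + Y) (y(Y) = 4/(Y - 1) = 4/(-1 + Y))
(y(8) + 106)*(494 + M(4, -1)) = (4/(-1 + 8) + 106)*(494 + 4*(-1)) = (4/7 + 106)*(494 - 4) = (4*(⅐) + 106)*490 = (4/7 + 106)*490 = (746/7)*490 = 52220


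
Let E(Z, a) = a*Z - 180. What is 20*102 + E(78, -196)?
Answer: -13428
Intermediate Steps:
E(Z, a) = -180 + Z*a (E(Z, a) = Z*a - 180 = -180 + Z*a)
20*102 + E(78, -196) = 20*102 + (-180 + 78*(-196)) = 2040 + (-180 - 15288) = 2040 - 15468 = -13428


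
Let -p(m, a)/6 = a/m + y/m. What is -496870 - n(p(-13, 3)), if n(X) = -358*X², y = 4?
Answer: -83339518/169 ≈ -4.9313e+5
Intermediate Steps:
p(m, a) = -24/m - 6*a/m (p(m, a) = -6*(a/m + 4/m) = -6*(4/m + a/m) = -24/m - 6*a/m)
-496870 - n(p(-13, 3)) = -496870 - (-358)*(6*(-4 - 1*3)/(-13))² = -496870 - (-358)*(6*(-1/13)*(-4 - 3))² = -496870 - (-358)*(6*(-1/13)*(-7))² = -496870 - (-358)*(42/13)² = -496870 - (-358)*1764/169 = -496870 - 1*(-631512/169) = -496870 + 631512/169 = -83339518/169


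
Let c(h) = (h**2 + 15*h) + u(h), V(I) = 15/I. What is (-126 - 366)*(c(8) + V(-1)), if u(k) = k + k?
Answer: -91020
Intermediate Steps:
u(k) = 2*k
c(h) = h**2 + 17*h (c(h) = (h**2 + 15*h) + 2*h = h**2 + 17*h)
(-126 - 366)*(c(8) + V(-1)) = (-126 - 366)*(8*(17 + 8) + 15/(-1)) = -492*(8*25 + 15*(-1)) = -492*(200 - 15) = -492*185 = -91020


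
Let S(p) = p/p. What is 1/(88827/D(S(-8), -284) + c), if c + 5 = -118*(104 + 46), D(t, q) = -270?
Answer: -90/1623059 ≈ -5.5451e-5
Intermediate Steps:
S(p) = 1
c = -17705 (c = -5 - 118*(104 + 46) = -5 - 118*150 = -5 - 17700 = -17705)
1/(88827/D(S(-8), -284) + c) = 1/(88827/(-270) - 17705) = 1/(88827*(-1/270) - 17705) = 1/(-29609/90 - 17705) = 1/(-1623059/90) = -90/1623059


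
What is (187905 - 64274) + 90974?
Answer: 214605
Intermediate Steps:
(187905 - 64274) + 90974 = 123631 + 90974 = 214605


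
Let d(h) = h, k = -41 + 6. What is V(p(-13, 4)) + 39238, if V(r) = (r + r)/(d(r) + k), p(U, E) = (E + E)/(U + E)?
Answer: 12673890/323 ≈ 39238.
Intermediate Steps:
k = -35
p(U, E) = 2*E/(E + U) (p(U, E) = (2*E)/(E + U) = 2*E/(E + U))
V(r) = 2*r/(-35 + r) (V(r) = (r + r)/(r - 35) = (2*r)/(-35 + r) = 2*r/(-35 + r))
V(p(-13, 4)) + 39238 = 2*(2*4/(4 - 13))/(-35 + 2*4/(4 - 13)) + 39238 = 2*(2*4/(-9))/(-35 + 2*4/(-9)) + 39238 = 2*(2*4*(-⅑))/(-35 + 2*4*(-⅑)) + 39238 = 2*(-8/9)/(-35 - 8/9) + 39238 = 2*(-8/9)/(-323/9) + 39238 = 2*(-8/9)*(-9/323) + 39238 = 16/323 + 39238 = 12673890/323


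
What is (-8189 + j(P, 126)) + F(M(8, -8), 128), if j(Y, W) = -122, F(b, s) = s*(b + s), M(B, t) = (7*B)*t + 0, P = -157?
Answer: -49271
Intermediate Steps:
M(B, t) = 7*B*t (M(B, t) = 7*B*t + 0 = 7*B*t)
(-8189 + j(P, 126)) + F(M(8, -8), 128) = (-8189 - 122) + 128*(7*8*(-8) + 128) = -8311 + 128*(-448 + 128) = -8311 + 128*(-320) = -8311 - 40960 = -49271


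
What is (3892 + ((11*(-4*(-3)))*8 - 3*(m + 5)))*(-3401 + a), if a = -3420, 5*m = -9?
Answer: -168424132/5 ≈ -3.3685e+7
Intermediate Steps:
m = -9/5 (m = (⅕)*(-9) = -9/5 ≈ -1.8000)
(3892 + ((11*(-4*(-3)))*8 - 3*(m + 5)))*(-3401 + a) = (3892 + ((11*(-4*(-3)))*8 - 3*(-9/5 + 5)))*(-3401 - 3420) = (3892 + ((11*12)*8 - 3*16/5))*(-6821) = (3892 + (132*8 - 1*48/5))*(-6821) = (3892 + (1056 - 48/5))*(-6821) = (3892 + 5232/5)*(-6821) = (24692/5)*(-6821) = -168424132/5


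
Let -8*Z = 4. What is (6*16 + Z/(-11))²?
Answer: 4464769/484 ≈ 9224.7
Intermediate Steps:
Z = -½ (Z = -⅛*4 = -½ ≈ -0.50000)
(6*16 + Z/(-11))² = (6*16 - ½/(-11))² = (96 - ½*(-1/11))² = (96 + 1/22)² = (2113/22)² = 4464769/484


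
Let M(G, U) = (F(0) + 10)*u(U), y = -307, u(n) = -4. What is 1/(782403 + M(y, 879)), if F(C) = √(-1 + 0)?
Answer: 782363/612091863785 + 4*I/612091863785 ≈ 1.2782e-6 + 6.535e-12*I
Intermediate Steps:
F(C) = I (F(C) = √(-1) = I)
M(G, U) = -40 - 4*I (M(G, U) = (I + 10)*(-4) = (10 + I)*(-4) = -40 - 4*I)
1/(782403 + M(y, 879)) = 1/(782403 + (-40 - 4*I)) = 1/(782363 - 4*I) = (782363 + 4*I)/612091863785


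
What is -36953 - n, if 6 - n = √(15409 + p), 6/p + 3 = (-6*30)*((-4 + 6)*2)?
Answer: -36959 + √894969647/241 ≈ -36835.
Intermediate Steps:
p = -2/241 (p = 6/(-3 + (-6*30)*((-4 + 6)*2)) = 6/(-3 - 360*2) = 6/(-3 - 180*4) = 6/(-3 - 720) = 6/(-723) = 6*(-1/723) = -2/241 ≈ -0.0082988)
n = 6 - √894969647/241 (n = 6 - √(15409 - 2/241) = 6 - √(3713567/241) = 6 - √894969647/241 ≈ -118.13)
-36953 - n = -36953 - (6 - √894969647/241) = -36953 + (-6 + √894969647/241) = -36959 + √894969647/241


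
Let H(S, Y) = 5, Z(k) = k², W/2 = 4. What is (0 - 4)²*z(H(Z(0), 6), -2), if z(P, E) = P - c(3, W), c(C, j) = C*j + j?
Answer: -432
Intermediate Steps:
W = 8 (W = 2*4 = 8)
c(C, j) = j + C*j
z(P, E) = -32 + P (z(P, E) = P - 8*(1 + 3) = P - 8*4 = P - 1*32 = P - 32 = -32 + P)
(0 - 4)²*z(H(Z(0), 6), -2) = (0 - 4)²*(-32 + 5) = (-4)²*(-27) = 16*(-27) = -432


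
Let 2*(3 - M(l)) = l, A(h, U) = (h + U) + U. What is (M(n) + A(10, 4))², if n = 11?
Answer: 961/4 ≈ 240.25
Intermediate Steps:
A(h, U) = h + 2*U (A(h, U) = (U + h) + U = h + 2*U)
M(l) = 3 - l/2
(M(n) + A(10, 4))² = ((3 - ½*11) + (10 + 2*4))² = ((3 - 11/2) + (10 + 8))² = (-5/2 + 18)² = (31/2)² = 961/4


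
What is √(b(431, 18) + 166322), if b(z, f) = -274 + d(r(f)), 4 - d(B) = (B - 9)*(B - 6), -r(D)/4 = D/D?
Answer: √165922 ≈ 407.34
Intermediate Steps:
r(D) = -4 (r(D) = -4*D/D = -4*1 = -4)
d(B) = 4 - (-9 + B)*(-6 + B) (d(B) = 4 - (B - 9)*(B - 6) = 4 - (-9 + B)*(-6 + B))
b(z, f) = -400 (b(z, f) = -274 + (-50 - 1*(-4)² + 15*(-4)) = -274 + (-50 - 1*16 - 60) = -274 + (-50 - 16 - 60) = -274 - 126 = -400)
√(b(431, 18) + 166322) = √(-400 + 166322) = √165922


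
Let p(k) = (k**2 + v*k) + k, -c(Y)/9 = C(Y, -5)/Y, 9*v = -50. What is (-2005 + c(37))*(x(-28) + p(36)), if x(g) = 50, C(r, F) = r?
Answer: -2380548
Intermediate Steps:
v = -50/9 (v = (1/9)*(-50) = -50/9 ≈ -5.5556)
c(Y) = -9 (c(Y) = -9*Y/Y = -9*1 = -9)
p(k) = k**2 - 41*k/9 (p(k) = (k**2 - 50*k/9) + k = k**2 - 41*k/9)
(-2005 + c(37))*(x(-28) + p(36)) = (-2005 - 9)*(50 + (1/9)*36*(-41 + 9*36)) = -2014*(50 + (1/9)*36*(-41 + 324)) = -2014*(50 + (1/9)*36*283) = -2014*(50 + 1132) = -2014*1182 = -2380548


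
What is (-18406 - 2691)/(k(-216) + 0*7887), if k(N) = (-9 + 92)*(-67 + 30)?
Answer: 21097/3071 ≈ 6.8698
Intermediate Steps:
k(N) = -3071 (k(N) = 83*(-37) = -3071)
(-18406 - 2691)/(k(-216) + 0*7887) = (-18406 - 2691)/(-3071 + 0*7887) = -21097/(-3071 + 0) = -21097/(-3071) = -21097*(-1/3071) = 21097/3071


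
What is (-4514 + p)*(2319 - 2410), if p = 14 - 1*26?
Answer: 411866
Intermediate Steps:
p = -12 (p = 14 - 26 = -12)
(-4514 + p)*(2319 - 2410) = (-4514 - 12)*(2319 - 2410) = -4526*(-91) = 411866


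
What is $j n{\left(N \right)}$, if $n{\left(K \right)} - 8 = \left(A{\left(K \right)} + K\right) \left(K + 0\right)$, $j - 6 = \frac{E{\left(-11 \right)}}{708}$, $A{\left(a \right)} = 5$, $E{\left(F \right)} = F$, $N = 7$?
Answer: $\frac{97451}{177} \approx 550.57$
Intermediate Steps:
$j = \frac{4237}{708}$ ($j = 6 - \frac{11}{708} = \frac{4237}{708} \approx 5.9845$)
$n{\left(K \right)} = 8 + K \left(5 + K\right)$ ($n{\left(K \right)} = 8 + \left(5 + K\right) \left(K + 0\right) = 8 + \left(5 + K\right) K = 8 + K \left(5 + K\right)$)
$j n{\left(N \right)} = \frac{4237 \left(8 + 7^{2} + 5 \cdot 7\right)}{708} = \frac{4237 \left(8 + 49 + 35\right)}{708} = \frac{4237}{708} \cdot 92 = \frac{97451}{177}$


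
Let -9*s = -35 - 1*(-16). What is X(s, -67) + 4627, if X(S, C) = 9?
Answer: 4636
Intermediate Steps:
s = 19/9 (s = -(-35 - 1*(-16))/9 = -(-35 + 16)/9 = -⅑*(-19) = 19/9 ≈ 2.1111)
X(s, -67) + 4627 = 9 + 4627 = 4636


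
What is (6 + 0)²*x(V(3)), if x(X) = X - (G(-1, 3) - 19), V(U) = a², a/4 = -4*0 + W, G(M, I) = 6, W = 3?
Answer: 5652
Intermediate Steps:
a = 12 (a = 4*(-4*0 + 3) = 4*(0 + 3) = 4*3 = 12)
V(U) = 144 (V(U) = 12² = 144)
x(X) = 13 + X (x(X) = X - (6 - 19) = X - 1*(-13) = X + 13 = 13 + X)
(6 + 0)²*x(V(3)) = (6 + 0)²*(13 + 144) = 6²*157 = 36*157 = 5652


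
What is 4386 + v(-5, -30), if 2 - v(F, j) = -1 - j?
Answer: 4359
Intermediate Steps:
v(F, j) = 3 + j (v(F, j) = 2 - (-1 - j) = 2 + (1 + j) = 3 + j)
4386 + v(-5, -30) = 4386 + (3 - 30) = 4386 - 27 = 4359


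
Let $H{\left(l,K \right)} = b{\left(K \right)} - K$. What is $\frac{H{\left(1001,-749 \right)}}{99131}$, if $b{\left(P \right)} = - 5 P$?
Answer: $\frac{4494}{99131} \approx 0.045334$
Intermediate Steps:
$H{\left(l,K \right)} = - 6 K$ ($H{\left(l,K \right)} = - 5 K - K = - 6 K$)
$\frac{H{\left(1001,-749 \right)}}{99131} = \frac{\left(-6\right) \left(-749\right)}{99131} = 4494 \cdot \frac{1}{99131} = \frac{4494}{99131}$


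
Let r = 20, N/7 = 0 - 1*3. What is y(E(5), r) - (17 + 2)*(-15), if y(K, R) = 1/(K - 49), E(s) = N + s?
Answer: 18524/65 ≈ 284.98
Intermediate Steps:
N = -21 (N = 7*(0 - 1*3) = 7*(0 - 3) = 7*(-3) = -21)
E(s) = -21 + s
y(K, R) = 1/(-49 + K)
y(E(5), r) - (17 + 2)*(-15) = 1/(-49 + (-21 + 5)) - (17 + 2)*(-15) = 1/(-49 - 16) - 19*(-15) = 1/(-65) - 1*(-285) = -1/65 + 285 = 18524/65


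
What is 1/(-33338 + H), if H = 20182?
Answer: -1/13156 ≈ -7.6011e-5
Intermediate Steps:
1/(-33338 + H) = 1/(-33338 + 20182) = 1/(-13156) = -1/13156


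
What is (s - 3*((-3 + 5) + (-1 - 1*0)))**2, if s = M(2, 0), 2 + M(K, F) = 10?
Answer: 25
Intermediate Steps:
M(K, F) = 8 (M(K, F) = -2 + 10 = 8)
s = 8
(s - 3*((-3 + 5) + (-1 - 1*0)))**2 = (8 - 3*((-3 + 5) + (-1 - 1*0)))**2 = (8 - 3*(2 + (-1 + 0)))**2 = (8 - 3*(2 - 1))**2 = (8 - 3*1)**2 = (8 - 3)**2 = 5**2 = 25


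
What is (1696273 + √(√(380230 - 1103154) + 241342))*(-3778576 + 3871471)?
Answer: 157575280335 + 92895*√(241342 + 2*I*√180731) ≈ 1.5762e+11 + 80388.0*I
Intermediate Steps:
(1696273 + √(√(380230 - 1103154) + 241342))*(-3778576 + 3871471) = (1696273 + √(√(-722924) + 241342))*92895 = (1696273 + √(2*I*√180731 + 241342))*92895 = (1696273 + √(241342 + 2*I*√180731))*92895 = 157575280335 + 92895*√(241342 + 2*I*√180731)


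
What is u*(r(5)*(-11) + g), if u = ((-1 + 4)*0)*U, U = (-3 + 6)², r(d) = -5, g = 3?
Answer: 0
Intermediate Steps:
U = 9 (U = 3² = 9)
u = 0 (u = ((-1 + 4)*0)*9 = (3*0)*9 = 0*9 = 0)
u*(r(5)*(-11) + g) = 0*(-5*(-11) + 3) = 0*(55 + 3) = 0*58 = 0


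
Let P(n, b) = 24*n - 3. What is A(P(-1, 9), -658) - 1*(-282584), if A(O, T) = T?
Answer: 281926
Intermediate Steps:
P(n, b) = -3 + 24*n
A(P(-1, 9), -658) - 1*(-282584) = -658 - 1*(-282584) = -658 + 282584 = 281926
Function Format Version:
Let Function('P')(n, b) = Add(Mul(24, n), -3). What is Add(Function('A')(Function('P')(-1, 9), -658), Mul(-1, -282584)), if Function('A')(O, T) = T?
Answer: 281926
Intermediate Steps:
Function('P')(n, b) = Add(-3, Mul(24, n))
Add(Function('A')(Function('P')(-1, 9), -658), Mul(-1, -282584)) = Add(-658, Mul(-1, -282584)) = Add(-658, 282584) = 281926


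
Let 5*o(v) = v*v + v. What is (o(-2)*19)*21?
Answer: 798/5 ≈ 159.60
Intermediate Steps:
o(v) = v/5 + v²/5 (o(v) = (v*v + v)/5 = (v² + v)/5 = (v + v²)/5 = v/5 + v²/5)
(o(-2)*19)*21 = (((⅕)*(-2)*(1 - 2))*19)*21 = (((⅕)*(-2)*(-1))*19)*21 = ((⅖)*19)*21 = (38/5)*21 = 798/5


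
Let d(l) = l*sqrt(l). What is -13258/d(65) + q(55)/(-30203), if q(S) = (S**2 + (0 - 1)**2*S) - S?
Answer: -3025/30203 - 13258*sqrt(65)/4225 ≈ -25.399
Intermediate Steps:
d(l) = l**(3/2)
q(S) = S**2 (q(S) = (S**2 + (-1)**2*S) - S = (S**2 + 1*S) - S = (S**2 + S) - S = (S + S**2) - S = S**2)
-13258/d(65) + q(55)/(-30203) = -13258*sqrt(65)/4225 + 55**2/(-30203) = -13258*sqrt(65)/4225 + 3025*(-1/30203) = -13258*sqrt(65)/4225 - 3025/30203 = -3025/30203 - 13258*sqrt(65)/4225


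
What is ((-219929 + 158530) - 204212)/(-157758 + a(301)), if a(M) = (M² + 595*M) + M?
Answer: -88537/37413 ≈ -2.3665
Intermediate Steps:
a(M) = M² + 596*M
((-219929 + 158530) - 204212)/(-157758 + a(301)) = ((-219929 + 158530) - 204212)/(-157758 + 301*(596 + 301)) = (-61399 - 204212)/(-157758 + 301*897) = -265611/(-157758 + 269997) = -265611/112239 = -265611*1/112239 = -88537/37413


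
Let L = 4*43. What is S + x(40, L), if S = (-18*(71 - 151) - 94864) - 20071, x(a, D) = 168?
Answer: -113327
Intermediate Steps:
L = 172
S = -113495 (S = (-18*(-80) - 94864) - 20071 = (1440 - 94864) - 20071 = -93424 - 20071 = -113495)
S + x(40, L) = -113495 + 168 = -113327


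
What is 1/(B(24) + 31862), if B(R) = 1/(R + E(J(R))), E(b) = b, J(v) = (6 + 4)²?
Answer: 124/3950889 ≈ 3.1385e-5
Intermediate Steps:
J(v) = 100 (J(v) = 10² = 100)
B(R) = 1/(100 + R) (B(R) = 1/(R + 100) = 1/(100 + R))
1/(B(24) + 31862) = 1/(1/(100 + 24) + 31862) = 1/(1/124 + 31862) = 1/(3950889/124) = 124/3950889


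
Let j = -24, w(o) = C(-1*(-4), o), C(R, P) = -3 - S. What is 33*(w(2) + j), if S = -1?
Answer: -858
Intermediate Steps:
C(R, P) = -2 (C(R, P) = -3 - 1*(-1) = -3 + 1 = -2)
w(o) = -2
33*(w(2) + j) = 33*(-2 - 24) = 33*(-26) = -858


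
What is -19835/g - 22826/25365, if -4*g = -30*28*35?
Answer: -596343/165718 ≈ -3.5985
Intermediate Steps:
g = 7350 (g = -(-30*28)*35/4 = -(-210)*35 = -¼*(-29400) = 7350)
-19835/g - 22826/25365 = -19835/7350 - 22826/25365 = -19835*1/7350 - 22826*1/25365 = -3967/1470 - 22826/25365 = -596343/165718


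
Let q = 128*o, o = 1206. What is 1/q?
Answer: 1/154368 ≈ 6.4780e-6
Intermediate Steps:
q = 154368 (q = 128*1206 = 154368)
1/q = 1/154368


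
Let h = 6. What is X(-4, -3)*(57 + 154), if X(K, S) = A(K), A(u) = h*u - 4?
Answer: -5908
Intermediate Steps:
A(u) = -4 + 6*u (A(u) = 6*u - 4 = -4 + 6*u)
X(K, S) = -4 + 6*K
X(-4, -3)*(57 + 154) = (-4 + 6*(-4))*(57 + 154) = (-4 - 24)*211 = -28*211 = -5908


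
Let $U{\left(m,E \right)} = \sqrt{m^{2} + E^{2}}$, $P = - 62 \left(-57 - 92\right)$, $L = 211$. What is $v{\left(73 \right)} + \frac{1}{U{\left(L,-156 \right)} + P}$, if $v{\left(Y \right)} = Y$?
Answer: $\frac{6224849689}{85271787} - \frac{\sqrt{68857}}{85271787} \approx 73.0$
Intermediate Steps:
$P = 9238$ ($P = \left(-62\right) \left(-149\right) = 9238$)
$U{\left(m,E \right)} = \sqrt{E^{2} + m^{2}}$
$v{\left(73 \right)} + \frac{1}{U{\left(L,-156 \right)} + P} = 73 + \frac{1}{\sqrt{\left(-156\right)^{2} + 211^{2}} + 9238} = 73 + \frac{1}{\sqrt{24336 + 44521} + 9238} = 73 + \frac{1}{\sqrt{68857} + 9238} = 73 + \frac{1}{9238 + \sqrt{68857}}$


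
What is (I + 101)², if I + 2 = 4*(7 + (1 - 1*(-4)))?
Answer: 21609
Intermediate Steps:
I = 46 (I = -2 + 4*(7 + (1 - 1*(-4))) = -2 + 4*(7 + (1 + 4)) = -2 + 4*(7 + 5) = -2 + 4*12 = -2 + 48 = 46)
(I + 101)² = (46 + 101)² = 147² = 21609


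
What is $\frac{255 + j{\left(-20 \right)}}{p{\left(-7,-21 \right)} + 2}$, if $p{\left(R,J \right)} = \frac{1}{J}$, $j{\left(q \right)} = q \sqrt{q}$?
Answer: $\frac{5355}{41} - \frac{840 i \sqrt{5}}{41} \approx 130.61 - 45.812 i$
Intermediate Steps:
$j{\left(q \right)} = q^{\frac{3}{2}}$
$\frac{255 + j{\left(-20 \right)}}{p{\left(-7,-21 \right)} + 2} = \frac{255 + \left(-20\right)^{\frac{3}{2}}}{\frac{1}{-21} + 2} = \frac{255 - 40 i \sqrt{5}}{- \frac{1}{21} + 2} = \frac{255 - 40 i \sqrt{5}}{\frac{41}{21}} = \left(255 - 40 i \sqrt{5}\right) \frac{21}{41} = \frac{5355}{41} - \frac{840 i \sqrt{5}}{41}$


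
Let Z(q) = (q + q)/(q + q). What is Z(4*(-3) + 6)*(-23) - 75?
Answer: -98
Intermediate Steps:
Z(q) = 1 (Z(q) = (2*q)/((2*q)) = (2*q)*(1/(2*q)) = 1)
Z(4*(-3) + 6)*(-23) - 75 = 1*(-23) - 75 = -23 - 75 = -98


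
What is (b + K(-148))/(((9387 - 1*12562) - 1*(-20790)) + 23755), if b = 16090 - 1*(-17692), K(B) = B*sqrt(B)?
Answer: 2413/2955 - 148*I*sqrt(37)/20685 ≈ 0.81658 - 0.043522*I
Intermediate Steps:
K(B) = B**(3/2)
b = 33782 (b = 16090 + 17692 = 33782)
(b + K(-148))/(((9387 - 1*12562) - 1*(-20790)) + 23755) = (33782 + (-148)**(3/2))/(((9387 - 1*12562) - 1*(-20790)) + 23755) = (33782 - 296*I*sqrt(37))/(((9387 - 12562) + 20790) + 23755) = (33782 - 296*I*sqrt(37))/((-3175 + 20790) + 23755) = (33782 - 296*I*sqrt(37))/(17615 + 23755) = (33782 - 296*I*sqrt(37))/41370 = (33782 - 296*I*sqrt(37))*(1/41370) = 2413/2955 - 148*I*sqrt(37)/20685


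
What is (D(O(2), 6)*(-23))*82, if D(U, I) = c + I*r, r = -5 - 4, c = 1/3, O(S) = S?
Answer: 303646/3 ≈ 1.0122e+5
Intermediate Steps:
c = ⅓ ≈ 0.33333
r = -9
D(U, I) = ⅓ - 9*I (D(U, I) = ⅓ + I*(-9) = ⅓ - 9*I)
(D(O(2), 6)*(-23))*82 = ((⅓ - 9*6)*(-23))*82 = ((⅓ - 54)*(-23))*82 = -161/3*(-23)*82 = (3703/3)*82 = 303646/3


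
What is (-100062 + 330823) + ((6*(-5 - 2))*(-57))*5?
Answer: 242731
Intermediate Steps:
(-100062 + 330823) + ((6*(-5 - 2))*(-57))*5 = 230761 + ((6*(-7))*(-57))*5 = 230761 - 42*(-57)*5 = 230761 + 2394*5 = 230761 + 11970 = 242731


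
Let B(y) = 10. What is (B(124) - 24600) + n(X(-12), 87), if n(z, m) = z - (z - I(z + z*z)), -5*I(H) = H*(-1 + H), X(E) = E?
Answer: -140242/5 ≈ -28048.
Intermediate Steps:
I(H) = -H*(-1 + H)/5
n(z, m) = (z + z²)*(1 - z - z²)/5 (n(z, m) = z - (z - (z + z*z)*(1 - (z + z*z))/5) = z - (z - (z + z²)*(1 - (z + z²))/5) = z - (z - (z + z²)*(1 + (-z - z²))/5) = z - (z - (z + z²)*(1 - z - z²)/5) = z + (-z + (z + z²)*(1 - z - z²)/5) = (z + z²)*(1 - z - z²)/5)
(B(124) - 24600) + n(X(-12), 87) = (10 - 24600) + (⅕)*(-12)*(1 - 1*(-12)³ - 2*(-12)²) = -24590 + (⅕)*(-12)*(1 - 1*(-1728) - 2*144) = -24590 + (⅕)*(-12)*(1 + 1728 - 288) = -24590 + (⅕)*(-12)*1441 = -24590 - 17292/5 = -140242/5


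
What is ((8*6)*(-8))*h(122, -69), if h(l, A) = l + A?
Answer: -20352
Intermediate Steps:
h(l, A) = A + l
((8*6)*(-8))*h(122, -69) = ((8*6)*(-8))*(-69 + 122) = (48*(-8))*53 = -384*53 = -20352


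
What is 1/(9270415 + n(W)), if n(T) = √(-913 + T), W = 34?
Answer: 9270415/85940594273104 - I*√879/85940594273104 ≈ 1.0787e-7 - 3.4498e-13*I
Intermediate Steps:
1/(9270415 + n(W)) = 1/(9270415 + √(-913 + 34)) = 1/(9270415 + √(-879)) = 1/(9270415 + I*√879)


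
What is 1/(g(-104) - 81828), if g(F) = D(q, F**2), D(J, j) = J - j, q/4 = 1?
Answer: -1/92640 ≈ -1.0794e-5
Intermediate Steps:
q = 4 (q = 4*1 = 4)
g(F) = 4 - F**2
1/(g(-104) - 81828) = 1/((4 - 1*(-104)**2) - 81828) = 1/((4 - 1*10816) - 81828) = 1/((4 - 10816) - 81828) = 1/(-10812 - 81828) = 1/(-92640) = -1/92640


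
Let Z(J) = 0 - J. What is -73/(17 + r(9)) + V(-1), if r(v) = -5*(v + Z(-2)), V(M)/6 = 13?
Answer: 3037/38 ≈ 79.921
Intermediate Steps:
Z(J) = -J
V(M) = 78 (V(M) = 6*13 = 78)
r(v) = -10 - 5*v (r(v) = -5*(v - 1*(-2)) = -5*(v + 2) = -5*(2 + v) = -10 - 5*v)
-73/(17 + r(9)) + V(-1) = -73/(17 + (-10 - 5*9)) + 78 = -73/(17 + (-10 - 45)) + 78 = -73/(17 - 55) + 78 = -73/(-38) + 78 = -1/38*(-73) + 78 = 73/38 + 78 = 3037/38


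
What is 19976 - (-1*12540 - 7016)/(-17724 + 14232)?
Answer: 17434159/873 ≈ 19970.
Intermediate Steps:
19976 - (-1*12540 - 7016)/(-17724 + 14232) = 19976 - (-12540 - 7016)/(-3492) = 19976 - (-19556)*(-1)/3492 = 19976 - 1*4889/873 = 19976 - 4889/873 = 17434159/873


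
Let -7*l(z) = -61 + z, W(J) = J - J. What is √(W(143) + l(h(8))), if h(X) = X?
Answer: √371/7 ≈ 2.7516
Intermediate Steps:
W(J) = 0
l(z) = 61/7 - z/7 (l(z) = -(-61 + z)/7 = 61/7 - z/7)
√(W(143) + l(h(8))) = √(0 + (61/7 - ⅐*8)) = √(0 + (61/7 - 8/7)) = √(0 + 53/7) = √(53/7) = √371/7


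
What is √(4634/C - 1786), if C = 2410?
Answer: I*√2590524665/1205 ≈ 42.238*I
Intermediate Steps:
√(4634/C - 1786) = √(4634/2410 - 1786) = √(4634*(1/2410) - 1786) = √(2317/1205 - 1786) = √(-2149813/1205) = I*√2590524665/1205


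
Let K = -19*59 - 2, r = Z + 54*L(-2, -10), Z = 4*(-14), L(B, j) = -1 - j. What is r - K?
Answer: 1553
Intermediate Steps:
Z = -56
r = 430 (r = -56 + 54*(-1 - 1*(-10)) = -56 + 54*(-1 + 10) = -56 + 54*9 = -56 + 486 = 430)
K = -1123 (K = -1121 - 2 = -1123)
r - K = 430 - 1*(-1123) = 430 + 1123 = 1553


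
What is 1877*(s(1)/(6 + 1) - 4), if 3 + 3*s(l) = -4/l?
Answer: -24401/3 ≈ -8133.7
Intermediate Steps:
s(l) = -1 - 4/(3*l) (s(l) = -1 + (-4/l)/3 = -1 - 4/(3*l))
1877*(s(1)/(6 + 1) - 4) = 1877*(((-4/3 - 1*1)/1)/(6 + 1) - 4) = 1877*((1*(-4/3 - 1))/7 - 4) = 1877*((1*(-7/3))/7 - 4) = 1877*((⅐)*(-7/3) - 4) = 1877*(-⅓ - 4) = 1877*(-13/3) = -24401/3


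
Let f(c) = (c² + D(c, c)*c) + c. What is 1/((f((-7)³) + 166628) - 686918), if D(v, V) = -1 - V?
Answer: -1/520290 ≈ -1.9220e-6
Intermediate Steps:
f(c) = c + c² + c*(-1 - c) (f(c) = (c² + (-1 - c)*c) + c = (c² + c*(-1 - c)) + c = c + c² + c*(-1 - c))
1/((f((-7)³) + 166628) - 686918) = 1/((0 + 166628) - 686918) = 1/(166628 - 686918) = 1/(-520290) = -1/520290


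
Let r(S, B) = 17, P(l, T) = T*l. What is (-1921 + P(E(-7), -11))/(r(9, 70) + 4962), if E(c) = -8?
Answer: -141/383 ≈ -0.36815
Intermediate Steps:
(-1921 + P(E(-7), -11))/(r(9, 70) + 4962) = (-1921 - 11*(-8))/(17 + 4962) = (-1921 + 88)/4979 = -1833*1/4979 = -141/383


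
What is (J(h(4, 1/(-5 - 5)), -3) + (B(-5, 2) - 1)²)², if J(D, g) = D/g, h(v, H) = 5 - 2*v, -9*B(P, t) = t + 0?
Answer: 40804/6561 ≈ 6.2192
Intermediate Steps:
B(P, t) = -t/9 (B(P, t) = -(t + 0)/9 = -t/9)
(J(h(4, 1/(-5 - 5)), -3) + (B(-5, 2) - 1)²)² = ((5 - 2*4)/(-3) + (-⅑*2 - 1)²)² = ((5 - 8)*(-⅓) + (-2/9 - 1)²)² = (-3*(-⅓) + (-11/9)²)² = (1 + 121/81)² = (202/81)² = 40804/6561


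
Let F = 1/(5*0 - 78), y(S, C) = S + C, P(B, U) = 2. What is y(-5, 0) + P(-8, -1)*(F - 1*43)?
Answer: -3550/39 ≈ -91.026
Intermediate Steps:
y(S, C) = C + S
F = -1/78 (F = 1/(0 - 78) = 1/(-78) = -1/78 ≈ -0.012821)
y(-5, 0) + P(-8, -1)*(F - 1*43) = (0 - 5) + 2*(-1/78 - 1*43) = -5 + 2*(-1/78 - 43) = -5 + 2*(-3355/78) = -5 - 3355/39 = -3550/39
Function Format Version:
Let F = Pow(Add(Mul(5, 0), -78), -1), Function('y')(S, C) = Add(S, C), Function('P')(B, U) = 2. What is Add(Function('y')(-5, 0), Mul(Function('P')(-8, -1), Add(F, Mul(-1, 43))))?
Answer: Rational(-3550, 39) ≈ -91.026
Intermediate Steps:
Function('y')(S, C) = Add(C, S)
F = Rational(-1, 78) (F = Pow(Add(0, -78), -1) = Pow(-78, -1) = Rational(-1, 78) ≈ -0.012821)
Add(Function('y')(-5, 0), Mul(Function('P')(-8, -1), Add(F, Mul(-1, 43)))) = Add(Add(0, -5), Mul(2, Add(Rational(-1, 78), Mul(-1, 43)))) = Add(-5, Mul(2, Add(Rational(-1, 78), -43))) = Add(-5, Mul(2, Rational(-3355, 78))) = Add(-5, Rational(-3355, 39)) = Rational(-3550, 39)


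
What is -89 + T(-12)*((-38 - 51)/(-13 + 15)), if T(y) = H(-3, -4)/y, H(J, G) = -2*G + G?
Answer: -445/6 ≈ -74.167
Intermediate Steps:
H(J, G) = -G
T(y) = 4/y (T(y) = (-1*(-4))/y = 4/y)
-89 + T(-12)*((-38 - 51)/(-13 + 15)) = -89 + (4/(-12))*((-38 - 51)/(-13 + 15)) = -89 + (4*(-1/12))*(-89/2) = -89 - (-89)/(3*2) = -89 - ⅓*(-89/2) = -89 + 89/6 = -445/6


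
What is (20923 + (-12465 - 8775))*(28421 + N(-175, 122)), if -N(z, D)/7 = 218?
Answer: -8525715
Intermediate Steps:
N(z, D) = -1526 (N(z, D) = -7*218 = -1526)
(20923 + (-12465 - 8775))*(28421 + N(-175, 122)) = (20923 + (-12465 - 8775))*(28421 - 1526) = (20923 - 21240)*26895 = -317*26895 = -8525715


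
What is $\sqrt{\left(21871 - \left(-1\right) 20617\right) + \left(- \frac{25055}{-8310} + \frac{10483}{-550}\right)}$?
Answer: $\frac{\sqrt{733236893646}}{4155} \approx 206.09$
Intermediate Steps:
$\sqrt{\left(21871 - \left(-1\right) 20617\right) + \left(- \frac{25055}{-8310} + \frac{10483}{-550}\right)} = \sqrt{\left(21871 - -20617\right) + \left(\left(-25055\right) \left(- \frac{1}{8310}\right) + 10483 \left(- \frac{1}{550}\right)\right)} = \sqrt{\left(21871 + 20617\right) + \left(\frac{5011}{1662} - \frac{953}{50}\right)} = \sqrt{42488 - \frac{333334}{20775}} = \sqrt{\frac{882354866}{20775}} = \frac{\sqrt{733236893646}}{4155}$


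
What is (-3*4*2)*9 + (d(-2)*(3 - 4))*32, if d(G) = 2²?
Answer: -344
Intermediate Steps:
d(G) = 4
(-3*4*2)*9 + (d(-2)*(3 - 4))*32 = (-3*4*2)*9 + (4*(3 - 4))*32 = -12*2*9 + (4*(-1))*32 = -24*9 - 4*32 = -216 - 128 = -344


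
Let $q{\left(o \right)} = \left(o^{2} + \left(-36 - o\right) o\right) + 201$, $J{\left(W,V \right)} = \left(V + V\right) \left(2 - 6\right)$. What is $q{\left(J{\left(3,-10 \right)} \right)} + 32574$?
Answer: $29895$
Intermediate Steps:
$J{\left(W,V \right)} = - 8 V$ ($J{\left(W,V \right)} = 2 V \left(-4\right) = - 8 V$)
$q{\left(o \right)} = 201 + o^{2} + o \left(-36 - o\right)$ ($q{\left(o \right)} = \left(o^{2} + o \left(-36 - o\right)\right) + 201 = 201 + o^{2} + o \left(-36 - o\right)$)
$q{\left(J{\left(3,-10 \right)} \right)} + 32574 = \left(201 - 36 \left(\left(-8\right) \left(-10\right)\right)\right) + 32574 = \left(201 - 2880\right) + 32574 = -2679 + 32574 = 29895$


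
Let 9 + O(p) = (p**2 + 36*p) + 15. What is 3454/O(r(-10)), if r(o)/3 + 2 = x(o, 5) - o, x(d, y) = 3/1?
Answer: 3454/2283 ≈ 1.5129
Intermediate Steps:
x(d, y) = 3 (x(d, y) = 3*1 = 3)
r(o) = 3 - 3*o (r(o) = -6 + 3*(3 - o) = -6 + (9 - 3*o) = 3 - 3*o)
O(p) = 6 + p**2 + 36*p (O(p) = -9 + ((p**2 + 36*p) + 15) = -9 + (15 + p**2 + 36*p) = 6 + p**2 + 36*p)
3454/O(r(-10)) = 3454/(6 + (3 - 3*(-10))**2 + 36*(3 - 3*(-10))) = 3454/(6 + (3 + 30)**2 + 36*(3 + 30)) = 3454/(6 + 33**2 + 36*33) = 3454/(6 + 1089 + 1188) = 3454/2283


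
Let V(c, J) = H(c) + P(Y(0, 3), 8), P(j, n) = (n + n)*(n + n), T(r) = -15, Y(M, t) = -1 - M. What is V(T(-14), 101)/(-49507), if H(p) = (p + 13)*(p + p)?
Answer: -316/49507 ≈ -0.0063829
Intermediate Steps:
H(p) = 2*p*(13 + p) (H(p) = (13 + p)*(2*p) = 2*p*(13 + p))
P(j, n) = 4*n**2 (P(j, n) = (2*n)*(2*n) = 4*n**2)
V(c, J) = 256 + 2*c*(13 + c) (V(c, J) = 2*c*(13 + c) + 4*8**2 = 2*c*(13 + c) + 4*64 = 2*c*(13 + c) + 256 = 256 + 2*c*(13 + c))
V(T(-14), 101)/(-49507) = (256 + 2*(-15)*(13 - 15))/(-49507) = (256 + 2*(-15)*(-2))*(-1/49507) = (256 + 60)*(-1/49507) = 316*(-1/49507) = -316/49507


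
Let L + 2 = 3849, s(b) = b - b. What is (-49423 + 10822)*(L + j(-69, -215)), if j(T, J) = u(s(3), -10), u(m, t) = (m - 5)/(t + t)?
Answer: -594030789/4 ≈ -1.4851e+8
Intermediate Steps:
s(b) = 0
u(m, t) = (-5 + m)/(2*t) (u(m, t) = (-5 + m)/((2*t)) = (-5 + m)*(1/(2*t)) = (-5 + m)/(2*t))
j(T, J) = ¼ (j(T, J) = (½)*(-5 + 0)/(-10) = (½)*(-⅒)*(-5) = ¼)
L = 3847 (L = -2 + 3849 = 3847)
(-49423 + 10822)*(L + j(-69, -215)) = (-49423 + 10822)*(3847 + ¼) = -38601*15389/4 = -594030789/4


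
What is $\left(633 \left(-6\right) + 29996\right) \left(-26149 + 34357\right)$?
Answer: $215033184$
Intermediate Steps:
$\left(633 \left(-6\right) + 29996\right) \left(-26149 + 34357\right) = \left(-3798 + 29996\right) 8208 = 26198 \cdot 8208 = 215033184$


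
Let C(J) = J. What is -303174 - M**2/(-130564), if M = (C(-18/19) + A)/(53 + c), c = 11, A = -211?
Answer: -58530542613040487/193059241984 ≈ -3.0317e+5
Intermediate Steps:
M = -4027/1216 (M = (-18/19 - 211)/(53 + 11) = (-18*1/19 - 211)/64 = (-18/19 - 211)*(1/64) = -4027/19*1/64 = -4027/1216 ≈ -3.3117)
-303174 - M**2/(-130564) = -303174 - (-4027/1216)**2/(-130564) = -303174 - 16216729*(-1)/(1478656*130564) = -303174 - 1*(-16216729/193059241984) = -303174 + 16216729/193059241984 = -58530542613040487/193059241984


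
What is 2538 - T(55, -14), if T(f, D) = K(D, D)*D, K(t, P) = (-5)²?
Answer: 2888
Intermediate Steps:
K(t, P) = 25
T(f, D) = 25*D
2538 - T(55, -14) = 2538 - 25*(-14) = 2538 - 1*(-350) = 2538 + 350 = 2888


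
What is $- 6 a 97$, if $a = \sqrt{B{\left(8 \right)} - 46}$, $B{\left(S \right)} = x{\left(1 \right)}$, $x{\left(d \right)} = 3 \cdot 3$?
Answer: $- 582 i \sqrt{37} \approx - 3540.2 i$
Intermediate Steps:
$x{\left(d \right)} = 9$
$B{\left(S \right)} = 9$
$a = i \sqrt{37}$ ($a = \sqrt{9 - 46} = \sqrt{-37} = i \sqrt{37} \approx 6.0828 i$)
$- 6 a 97 = - 6 i \sqrt{37} \cdot 97 = - 582 i \sqrt{37}$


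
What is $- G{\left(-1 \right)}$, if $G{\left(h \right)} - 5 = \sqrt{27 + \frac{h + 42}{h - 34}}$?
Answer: $-5 - \frac{2 \sqrt{7910}}{35} \approx -10.082$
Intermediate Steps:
$G{\left(h \right)} = 5 + \sqrt{27 + \frac{42 + h}{-34 + h}}$ ($G{\left(h \right)} = 5 + \sqrt{27 + \frac{h + 42}{h - 34}} = 5 + \sqrt{27 + \frac{42 + h}{-34 + h}}$)
$- G{\left(-1 \right)} = - (5 + 2 \sqrt{\frac{-219 + 7 \left(-1\right)}{-34 - 1}}) = - (5 + 2 \sqrt{\frac{-219 - 7}{-35}}) = - (5 + 2 \sqrt{\left(- \frac{1}{35}\right) \left(-226\right)}) = - (5 + 2 \sqrt{\frac{226}{35}}) = - (5 + 2 \frac{\sqrt{7910}}{35}) = - (5 + \frac{2 \sqrt{7910}}{35}) = -5 - \frac{2 \sqrt{7910}}{35}$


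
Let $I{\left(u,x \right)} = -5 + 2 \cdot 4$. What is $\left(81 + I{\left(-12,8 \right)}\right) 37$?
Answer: $3108$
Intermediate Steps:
$I{\left(u,x \right)} = 3$ ($I{\left(u,x \right)} = -5 + 8 = 3$)
$\left(81 + I{\left(-12,8 \right)}\right) 37 = \left(81 + 3\right) 37 = 84 \cdot 37 = 3108$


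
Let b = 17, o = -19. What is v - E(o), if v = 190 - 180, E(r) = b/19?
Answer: 173/19 ≈ 9.1053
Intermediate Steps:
E(r) = 17/19
v = 10
v - E(o) = 10 - 1*17/19 = 10 - 17/19 = 173/19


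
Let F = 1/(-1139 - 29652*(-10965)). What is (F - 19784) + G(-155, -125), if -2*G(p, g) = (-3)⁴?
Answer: -13386426816433/675246630 ≈ -19825.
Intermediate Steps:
G(p, g) = -81/2 (G(p, g) = -½*(-3)⁴ = -½*81 = -81/2)
F = 1/337623315 (F = -1/10965/(-30791) = -1/30791*(-1/10965) = 1/337623315 ≈ 2.9619e-9)
(F - 19784) + G(-155, -125) = (1/337623315 - 19784) - 81/2 = -6679539663959/337623315 - 81/2 = -13386426816433/675246630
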